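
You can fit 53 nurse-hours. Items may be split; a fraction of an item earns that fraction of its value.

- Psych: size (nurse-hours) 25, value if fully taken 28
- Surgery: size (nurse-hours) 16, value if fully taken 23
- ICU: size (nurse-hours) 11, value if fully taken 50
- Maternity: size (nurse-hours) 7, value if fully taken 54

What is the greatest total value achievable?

Sort by value density: Maternity 54/7≈7.71, ICU 50/11≈4.55, Surgery 23/16≈1.44, Psych 28/25≈1.12.
All 7 nurse-hours of Maternity fit (value 54) ; 46 remain.
ICU: take in full, 11 nurse-hours for value 50 ; 35 left.
Surgery: take in full, 16 nurse-hours for value 23 ; 19 left.
Only 19 nurse-hours remain; take 19/25 of Psych for value 28×19/25 = 21.28.
Total value = 148.28.

148.28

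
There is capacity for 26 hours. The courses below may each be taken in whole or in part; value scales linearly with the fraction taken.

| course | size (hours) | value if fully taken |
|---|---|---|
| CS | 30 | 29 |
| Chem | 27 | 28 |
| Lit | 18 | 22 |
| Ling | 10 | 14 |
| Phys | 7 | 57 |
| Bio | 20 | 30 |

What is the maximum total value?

Best value per unit of size first: Phys 57/7≈8.14, Bio 30/20≈1.5, Ling 14/10≈1.4, Lit 22/18≈1.22, Chem 28/27≈1.04, CS 29/30≈0.967.
Phys: take in full, 7 hours for value 57 ; 19 left.
19 hours left: a 19/20 share of Bio gives 30×19/20 = 28.5.
Total value = 85.5.

85.5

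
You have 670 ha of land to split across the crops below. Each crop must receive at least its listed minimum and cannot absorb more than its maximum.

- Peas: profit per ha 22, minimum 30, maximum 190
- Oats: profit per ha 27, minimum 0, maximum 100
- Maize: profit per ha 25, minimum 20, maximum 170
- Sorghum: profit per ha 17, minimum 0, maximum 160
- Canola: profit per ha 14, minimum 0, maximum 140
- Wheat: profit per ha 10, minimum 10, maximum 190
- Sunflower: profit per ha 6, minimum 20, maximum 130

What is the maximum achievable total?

Meeting every minimum uses 30+0+20+0+0+10+20 = 80 ha, leaving 590.
Order the crops by profit per ha: Oats 27 > Maize 25 > Peas 22 > Sorghum 17 > Canola 14 > Wheat 10 > Sunflower 6.
Oats: +100 to 100 (cap) — 490 left.
Give Maize 150 more to hit its cap of 170 — 340 left.
Peas: +160 to 190 (cap) — 180 left.
Give Sorghum 160 more to hit its cap of 160 — 20 left.
Canola has room for 140 more but only 20 remain, so it gets 20.
Total = 22×190 + 27×100 + 25×170 + 17×160 + 14×20 + 10×10 + 6×20 = 14350.

14350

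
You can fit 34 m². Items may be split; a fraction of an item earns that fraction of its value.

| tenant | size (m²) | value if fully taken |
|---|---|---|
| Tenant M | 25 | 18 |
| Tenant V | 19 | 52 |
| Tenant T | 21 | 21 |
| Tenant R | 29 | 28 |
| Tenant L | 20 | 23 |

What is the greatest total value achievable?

69.25

Best value per unit of size first: Tenant V 52/19≈2.74, Tenant L 23/20≈1.15, Tenant T 21/21≈1, Tenant R 28/29≈0.966, Tenant M 18/25≈0.72.
Take all of Tenant V (19 m², value 52) ; 15 m² left.
15 m² left: a 15/20 share of Tenant L gives 23×15/20 = 17.25.
Total value = 69.25.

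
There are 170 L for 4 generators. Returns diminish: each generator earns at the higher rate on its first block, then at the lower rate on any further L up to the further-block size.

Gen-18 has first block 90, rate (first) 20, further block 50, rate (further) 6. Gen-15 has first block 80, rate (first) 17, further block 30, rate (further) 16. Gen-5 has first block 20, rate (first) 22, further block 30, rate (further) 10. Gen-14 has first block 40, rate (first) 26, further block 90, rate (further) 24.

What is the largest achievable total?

Order all 8 blocks by rate: Gen-14/tier1 26 > Gen-14/tier2 24 > Gen-5/tier1 22 > Gen-18/tier1 20 > Gen-15/tier1 17 > Gen-15/tier2 16 > Gen-5/tier2 10 > Gen-18/tier2 6.
Fill Gen-14 tier1 block (40 at 26) → 130 left.
Gen-14 tier2 at 24: fill all 90 → 40 left.
Gen-5/tier1 (22): +20 → 20 left.
Gen-18/tier1: +20 of 90 at 20; pool empty.
Total = 26×40 + 24×90 + 22×20 + 20×20 = 4040.

4040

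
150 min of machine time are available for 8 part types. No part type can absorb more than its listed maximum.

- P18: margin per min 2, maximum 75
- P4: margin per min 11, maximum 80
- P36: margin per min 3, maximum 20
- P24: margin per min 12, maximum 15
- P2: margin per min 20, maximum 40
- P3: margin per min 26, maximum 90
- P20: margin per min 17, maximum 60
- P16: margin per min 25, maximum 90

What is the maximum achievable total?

Rank by margin per min: P3 26 > P16 25 > P2 20 > P20 17 > P24 12 > P4 11 > P36 3 > P18 2.
P3: +90 to 90 (cap) → 60 left.
P16 has room for 90 but only 60 remain, so it gets 60.
Total = 26×90 + 25×60 = 3840.

3840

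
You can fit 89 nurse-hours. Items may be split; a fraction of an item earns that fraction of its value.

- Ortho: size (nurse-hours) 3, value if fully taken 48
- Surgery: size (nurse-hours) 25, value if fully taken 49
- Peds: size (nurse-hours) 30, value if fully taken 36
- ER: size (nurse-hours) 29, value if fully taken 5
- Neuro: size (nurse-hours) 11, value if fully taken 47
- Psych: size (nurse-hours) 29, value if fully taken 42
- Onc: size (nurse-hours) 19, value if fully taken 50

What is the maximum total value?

Sort by value density: Ortho 48/3≈16, Neuro 47/11≈4.27, Onc 50/19≈2.63, Surgery 49/25≈1.96, Psych 42/29≈1.45, Peds 36/30≈1.2, ER 5/29≈0.172.
Take all of Ortho (3 nurse-hours, value 48) → 86 nurse-hours left.
All 11 nurse-hours of Neuro fit (value 47) → 75 remain.
Onc: take in full, 19 nurse-hours for value 50 → 56 left.
Take all of Surgery (25 nurse-hours, value 49) → 31 nurse-hours left.
Take all of Psych (29 nurse-hours, value 42) → 2 nurse-hours left.
2 nurse-hours left: a 2/30 share of Peds gives 36×2/30 = 2.4.
Total value = 238.4.

238.4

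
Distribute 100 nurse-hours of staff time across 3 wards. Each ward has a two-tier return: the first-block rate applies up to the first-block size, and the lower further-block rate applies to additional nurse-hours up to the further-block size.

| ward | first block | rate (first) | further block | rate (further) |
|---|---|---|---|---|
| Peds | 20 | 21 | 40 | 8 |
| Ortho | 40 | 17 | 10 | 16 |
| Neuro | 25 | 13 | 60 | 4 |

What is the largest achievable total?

Treat each block as its own option and order by rate: Peds/tier1 21 > Ortho/tier1 17 > Ortho/tier2 16 > Neuro/tier1 13 > Peds/tier2 8 > Neuro/tier2 4.
Peds tier1 at 21: fill all 20 → 80 left.
Ortho tier1 at 17: fill all 40 → 40 left.
Ortho tier2 at 16: fill all 10 → 30 left.
Neuro tier1 at 13: fill all 25 → 5 left.
Peds/tier2: +5 of 40 at 8; pool empty.
Total = 21×20 + 17×40 + 16×10 + 13×25 + 8×5 = 1625.

1625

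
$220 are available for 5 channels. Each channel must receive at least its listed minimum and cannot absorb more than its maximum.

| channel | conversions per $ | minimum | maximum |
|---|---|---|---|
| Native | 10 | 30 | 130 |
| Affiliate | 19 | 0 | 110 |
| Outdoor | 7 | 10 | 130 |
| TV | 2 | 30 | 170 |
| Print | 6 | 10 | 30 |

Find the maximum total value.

2880

Meeting every minimum uses 30+0+10+30+10 = 80 $, leaving 140.
Order the channels by conversions per $: Affiliate 19 > Native 10 > Outdoor 7 > Print 6 > TV 2.
Affiliate: +110 to 110 (cap) — 30 left.
Native: +30 (room for 100) → 60. Pool exhausted.
Total = 10×60 + 19×110 + 7×10 + 2×30 + 6×10 = 2880.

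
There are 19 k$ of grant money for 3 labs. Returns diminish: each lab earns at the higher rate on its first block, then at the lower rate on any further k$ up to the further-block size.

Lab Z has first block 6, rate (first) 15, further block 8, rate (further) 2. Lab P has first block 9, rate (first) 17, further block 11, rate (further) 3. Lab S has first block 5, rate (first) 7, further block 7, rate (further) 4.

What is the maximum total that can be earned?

271

Order all 6 blocks by rate: Lab P/first 17 > Lab Z/first 15 > Lab S/first 7 > Lab S/second 4 > Lab P/second 3 > Lab Z/second 2.
Fill Lab P first block (9 at 17) → 10 left.
Fill Lab Z first block (6 at 15) → 4 left.
Lab S/first: +4 of 5 at 7; pool empty.
Total = 17×9 + 15×6 + 7×4 = 271.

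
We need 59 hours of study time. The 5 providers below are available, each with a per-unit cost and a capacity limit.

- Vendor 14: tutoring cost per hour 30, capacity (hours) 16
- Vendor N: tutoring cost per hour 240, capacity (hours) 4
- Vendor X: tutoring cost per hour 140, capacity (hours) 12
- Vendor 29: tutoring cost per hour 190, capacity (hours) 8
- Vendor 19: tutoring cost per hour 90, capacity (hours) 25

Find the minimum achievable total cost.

Cheapest first:
Vendor 14 at 30: take all 16 hours ; 43 still needed.
Vendor 19 at 90: take all 25 hours ; 18 still needed.
Vendor X (140): use full 12 ; 6 hours to go.
Vendor 29 (190): take the remaining 6 ; done.
Vendor N: unused.
Cost = 16×30 + 25×90 + 12×140 + 6×190 = 5550.

5550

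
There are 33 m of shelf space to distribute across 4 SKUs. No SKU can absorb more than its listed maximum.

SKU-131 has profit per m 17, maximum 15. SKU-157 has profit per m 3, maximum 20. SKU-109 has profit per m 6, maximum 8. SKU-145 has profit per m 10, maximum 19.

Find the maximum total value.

Order the SKUs by profit per m: SKU-131 17 > SKU-145 10 > SKU-109 6 > SKU-157 3.
SKU-131: +15 to 15 (cap) → 18 left.
Only 18 left; SKU-145 takes them to reach 18.
Total = 17×15 + 10×18 = 435.

435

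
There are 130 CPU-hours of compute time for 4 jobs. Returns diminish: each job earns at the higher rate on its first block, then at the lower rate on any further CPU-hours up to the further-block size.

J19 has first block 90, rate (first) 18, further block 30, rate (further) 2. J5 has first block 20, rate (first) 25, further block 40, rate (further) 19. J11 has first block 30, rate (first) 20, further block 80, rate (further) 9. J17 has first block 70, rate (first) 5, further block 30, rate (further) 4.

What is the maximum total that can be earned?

2580

Treat each block as its own option and order by rate: J5/tier1 25 > J11/tier1 20 > J5/tier2 19 > J19/tier1 18 > J11/tier2 9 > J17/tier1 5 > J17/tier2 4 > J19/tier2 2.
Fill J5 tier1 block (20 at 25) ; 110 left.
Fill J11 tier1 block (30 at 20) ; 80 left.
J5 tier2 at 19: fill all 40 ; 40 left.
J19 tier1 at 18: only 40 left, fill 40.
Total = 25×20 + 20×30 + 19×40 + 18×40 = 2580.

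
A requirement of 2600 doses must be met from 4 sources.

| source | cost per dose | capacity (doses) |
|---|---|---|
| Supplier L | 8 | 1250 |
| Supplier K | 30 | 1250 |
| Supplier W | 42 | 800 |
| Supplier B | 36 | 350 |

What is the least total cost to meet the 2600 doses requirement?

Fill from the cheapest source first.
Supplier L at 8: take all 1250 doses → 1350 still needed.
Supplier K at 30: take all 1250 doses → 100 still needed.
Supplier B at 36: take 100 of its 350 → requirement met.
Supplier W: unused.
Cost = 1250×8 + 1250×30 + 100×36 = 51100.

51100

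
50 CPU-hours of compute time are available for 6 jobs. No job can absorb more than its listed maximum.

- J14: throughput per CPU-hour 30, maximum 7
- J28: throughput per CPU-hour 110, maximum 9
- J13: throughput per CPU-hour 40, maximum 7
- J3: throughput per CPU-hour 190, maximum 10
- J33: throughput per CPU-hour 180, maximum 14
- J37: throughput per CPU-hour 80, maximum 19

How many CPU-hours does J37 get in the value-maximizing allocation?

Highest throughput per CPU-hour first: J3 190 > J33 180 > J28 110 > J37 80 > J13 40 > J14 30.
J3 takes 10 to reach its cap of 10 — 40 left.
J33: +14 to 14 (cap) — 26 left.
J28: +9 to 9 (cap) — 17 left.
Only 17 left; J37 takes them to reach 17.

17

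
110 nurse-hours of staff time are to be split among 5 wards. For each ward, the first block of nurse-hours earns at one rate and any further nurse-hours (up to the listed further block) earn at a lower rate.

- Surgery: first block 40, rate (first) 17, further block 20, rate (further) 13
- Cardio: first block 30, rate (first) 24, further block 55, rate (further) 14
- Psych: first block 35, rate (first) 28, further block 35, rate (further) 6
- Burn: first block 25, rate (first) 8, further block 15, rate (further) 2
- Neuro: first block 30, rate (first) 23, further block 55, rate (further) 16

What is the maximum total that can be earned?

2645

Order all 10 blocks by rate: Psych/tier1 28 > Cardio/tier1 24 > Neuro/tier1 23 > Surgery/tier1 17 > Neuro/tier2 16 > Cardio/tier2 14 > Surgery/tier2 13 > Burn/tier1 8 > Psych/tier2 6 > Burn/tier2 2.
Psych/tier1 (28): +35 — 75 left.
Fill Cardio tier1 block (30 at 24) — 45 left.
Neuro/tier1 (23): +30 — 15 left.
Surgery/tier1: +15 of 40 at 17; pool empty.
Total = 28×35 + 24×30 + 23×30 + 17×15 = 2645.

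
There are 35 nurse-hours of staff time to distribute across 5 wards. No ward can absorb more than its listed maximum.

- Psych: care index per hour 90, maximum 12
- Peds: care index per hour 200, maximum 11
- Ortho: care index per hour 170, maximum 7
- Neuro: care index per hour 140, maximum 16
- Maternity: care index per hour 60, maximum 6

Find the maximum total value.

5720

Order the wards by care index per hour: Peds 200 > Ortho 170 > Neuro 140 > Psych 90 > Maternity 60.
Give Peds 11 to hit its cap of 11 — 24 left.
Ortho takes 7 to reach its cap of 7 — 17 left.
Neuro: +16 to 16 (cap) — 1 left.
Only 1 left; Psych takes them to reach 1.
Total = 90×1 + 200×11 + 170×7 + 140×16 = 5720.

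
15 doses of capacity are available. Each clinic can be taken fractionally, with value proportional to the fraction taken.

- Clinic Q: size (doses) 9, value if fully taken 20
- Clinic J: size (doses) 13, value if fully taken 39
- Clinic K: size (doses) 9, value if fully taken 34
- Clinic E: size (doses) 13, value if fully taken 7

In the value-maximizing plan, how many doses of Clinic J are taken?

6

Best value per unit of size first: Clinic K 34/9≈3.78, Clinic J 39/13≈3, Clinic Q 20/9≈2.22, Clinic E 7/13≈0.538.
Clinic K: take in full, 9 doses for value 34 — 6 left.
6 doses left: a 6/13 share of Clinic J gives 39×6/13 = 18.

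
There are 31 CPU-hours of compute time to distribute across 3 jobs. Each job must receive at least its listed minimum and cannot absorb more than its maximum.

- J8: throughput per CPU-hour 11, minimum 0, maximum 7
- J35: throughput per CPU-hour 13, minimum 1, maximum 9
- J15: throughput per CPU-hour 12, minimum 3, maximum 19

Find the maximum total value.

Meeting every minimum uses 0+1+3 = 4 CPU-hours, leaving 27.
Rank by throughput per CPU-hour: J35 13 > J15 12 > J8 11.
J35 takes 8 more to reach its cap of 9 ; 19 left.
J15 takes 16 more to reach its cap of 19 ; 3 left.
Only 3 left; J8 takes them to reach 3.
Total = 11×3 + 13×9 + 12×19 = 378.

378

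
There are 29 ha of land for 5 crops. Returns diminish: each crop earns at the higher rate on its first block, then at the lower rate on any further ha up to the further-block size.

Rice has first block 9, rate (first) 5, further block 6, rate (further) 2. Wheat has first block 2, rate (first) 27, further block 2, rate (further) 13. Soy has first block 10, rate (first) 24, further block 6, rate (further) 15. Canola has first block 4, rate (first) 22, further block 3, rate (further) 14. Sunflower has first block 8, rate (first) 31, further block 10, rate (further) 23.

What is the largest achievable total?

749

Order all 10 blocks by rate: Sunflower/tier1 31 > Wheat/tier1 27 > Soy/tier1 24 > Sunflower/tier2 23 > Canola/tier1 22 > Soy/tier2 15 > Canola/tier2 14 > Wheat/tier2 13 > Rice/tier1 5 > Rice/tier2 2.
Fill Sunflower tier1 block (8 at 31) — 21 left.
Fill Wheat tier1 block (2 at 27) — 19 left.
Fill Soy tier1 block (10 at 24) — 9 left.
Sunflower/tier2: +9 of 10 at 23; pool empty.
Total = 31×8 + 27×2 + 24×10 + 23×9 = 749.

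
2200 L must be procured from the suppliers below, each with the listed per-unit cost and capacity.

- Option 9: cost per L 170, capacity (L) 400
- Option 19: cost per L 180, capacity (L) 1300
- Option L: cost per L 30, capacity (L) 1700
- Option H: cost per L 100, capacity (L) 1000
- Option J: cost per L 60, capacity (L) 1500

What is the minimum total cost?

81000

Fill from the cheapest supplier first.
Take 1700 from Option L at 30 ; need 500 more.
Option J at 60: take 500 of its 1500 ; requirement met.
Option H, Option 9, Option 19: unused.
Cost = 1700×30 + 500×60 = 81000.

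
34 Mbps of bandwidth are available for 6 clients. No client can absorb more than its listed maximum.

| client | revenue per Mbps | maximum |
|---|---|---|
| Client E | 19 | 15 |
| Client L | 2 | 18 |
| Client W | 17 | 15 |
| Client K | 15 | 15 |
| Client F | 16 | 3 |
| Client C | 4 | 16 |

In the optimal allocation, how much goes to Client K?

1

Order the clients by revenue per Mbps: Client E 19 > Client W 17 > Client F 16 > Client K 15 > Client C 4 > Client L 2.
Client E: +15 to 15 (cap) ; 19 left.
Client W: +15 to 15 (cap) ; 4 left.
Client F takes 3 to reach its cap of 3 ; 1 left.
Client K: +1 (room for 15) → 1. Pool exhausted.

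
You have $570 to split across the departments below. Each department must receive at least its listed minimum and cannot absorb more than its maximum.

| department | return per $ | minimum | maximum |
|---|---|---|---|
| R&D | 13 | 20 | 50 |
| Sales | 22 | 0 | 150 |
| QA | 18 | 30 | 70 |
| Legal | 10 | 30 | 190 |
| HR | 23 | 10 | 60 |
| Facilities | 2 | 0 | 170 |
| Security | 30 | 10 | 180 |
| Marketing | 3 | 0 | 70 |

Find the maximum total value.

Meeting every minimum uses 20+0+30+30+10+0+10+0 = 100 $, leaving 470.
Rank by return per $: Security 30 > HR 23 > Sales 22 > QA 18 > R&D 13 > Legal 10 > Marketing 3 > Facilities 2.
Security: +170 to 180 (cap) → 300 left.
Give HR 50 more to hit its cap of 60 → 250 left.
Sales: +150 to 150 (cap) → 100 left.
QA: +40 to 70 (cap) → 60 left.
Give R&D 30 more to hit its cap of 50 → 30 left.
Only 30 left; Legal takes them to reach 60.
Total = 13×50 + 22×150 + 18×70 + 10×60 + 23×60 + 30×180 = 12590.

12590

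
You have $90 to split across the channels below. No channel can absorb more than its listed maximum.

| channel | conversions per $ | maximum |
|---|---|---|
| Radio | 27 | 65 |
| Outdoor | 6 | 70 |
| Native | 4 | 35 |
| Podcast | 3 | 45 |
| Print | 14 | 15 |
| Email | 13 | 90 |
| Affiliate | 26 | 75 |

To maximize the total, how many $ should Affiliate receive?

Order the channels by conversions per $: Radio 27 > Affiliate 26 > Print 14 > Email 13 > Outdoor 6 > Native 4 > Podcast 3.
Give Radio 65 to hit its cap of 65 — 25 left.
Only 25 left; Affiliate takes them to reach 25.

25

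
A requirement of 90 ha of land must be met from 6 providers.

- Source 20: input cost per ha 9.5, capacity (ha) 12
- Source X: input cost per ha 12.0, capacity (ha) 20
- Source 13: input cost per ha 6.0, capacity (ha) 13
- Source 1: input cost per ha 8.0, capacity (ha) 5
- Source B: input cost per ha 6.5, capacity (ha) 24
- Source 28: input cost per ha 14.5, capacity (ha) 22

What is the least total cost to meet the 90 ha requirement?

Cheapest first:
Source 13 (6.0): use full 13 — 77 ha to go.
Source B at 6.5: take all 24 ha — 53 still needed.
Source 1 (8.0): use full 5 — 48 ha to go.
Take 12 from Source 20 at 9.5 — need 36 more.
Source X at 12.0: take all 20 ha — 16 still needed.
Source 28 (14.5): take the remaining 16 — done.
Cost = 13×6.0 + 24×6.5 + 5×8.0 + 12×9.5 + 20×12.0 + 16×14.5 = 860.

860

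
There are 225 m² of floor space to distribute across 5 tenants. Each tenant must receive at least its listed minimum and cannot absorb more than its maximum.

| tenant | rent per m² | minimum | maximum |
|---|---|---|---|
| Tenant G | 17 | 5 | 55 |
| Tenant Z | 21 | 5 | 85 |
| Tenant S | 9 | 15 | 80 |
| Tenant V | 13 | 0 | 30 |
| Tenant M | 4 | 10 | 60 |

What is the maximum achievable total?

3555

Meeting every minimum uses 5+5+15+0+10 = 35 m², leaving 190.
Rank by rent per m²: Tenant Z 21 > Tenant G 17 > Tenant V 13 > Tenant S 9 > Tenant M 4.
Tenant Z: +80 to 85 (cap) → 110 left.
Give Tenant G 50 more to hit its cap of 55 → 60 left.
Tenant V: +30 to 30 (cap) → 30 left.
Tenant S: +30 (room for 65) → 45. Pool exhausted.
Total = 17×55 + 21×85 + 9×45 + 13×30 + 4×10 = 3555.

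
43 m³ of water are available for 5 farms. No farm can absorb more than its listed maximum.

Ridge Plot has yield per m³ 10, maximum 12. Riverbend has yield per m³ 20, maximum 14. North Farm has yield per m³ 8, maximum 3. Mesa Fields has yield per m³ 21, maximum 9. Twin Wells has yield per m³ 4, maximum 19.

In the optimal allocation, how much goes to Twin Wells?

5

Order the farms by yield per m³: Mesa Fields 21 > Riverbend 20 > Ridge Plot 10 > North Farm 8 > Twin Wells 4.
Give Mesa Fields 9 to hit its cap of 9 → 34 left.
Riverbend takes 14 to reach its cap of 14 → 20 left.
Ridge Plot: +12 to 12 (cap) → 8 left.
North Farm: +3 to 3 (cap) → 5 left.
Only 5 left; Twin Wells takes them to reach 5.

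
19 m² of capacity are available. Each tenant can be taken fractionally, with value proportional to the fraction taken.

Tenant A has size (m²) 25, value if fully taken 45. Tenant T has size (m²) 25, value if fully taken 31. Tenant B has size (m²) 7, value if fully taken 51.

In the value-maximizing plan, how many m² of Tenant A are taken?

12

Best value per unit of size first: Tenant B 51/7≈7.29, Tenant A 45/25≈1.8, Tenant T 31/25≈1.24.
Take all of Tenant B (7 m², value 51) — 12 m² left.
12 m² left: a 12/25 share of Tenant A gives 45×12/25 = 21.6.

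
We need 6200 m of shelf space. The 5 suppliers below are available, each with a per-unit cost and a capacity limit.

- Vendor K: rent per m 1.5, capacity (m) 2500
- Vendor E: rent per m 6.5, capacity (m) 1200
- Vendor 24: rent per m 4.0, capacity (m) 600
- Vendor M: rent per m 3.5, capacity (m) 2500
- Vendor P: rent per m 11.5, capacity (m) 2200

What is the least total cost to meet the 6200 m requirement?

18800

Fill from the cheapest supplier first.
Vendor K (1.5): use full 2500 — 3700 m to go.
Vendor M at 3.5: take all 2500 m — 1200 still needed.
Take 600 from Vendor 24 at 4.0 — need 600 more.
Vendor E at 6.5: take 600 of its 1200 — requirement met.
Vendor P: unused.
Cost = 2500×1.5 + 2500×3.5 + 600×4.0 + 600×6.5 = 18800.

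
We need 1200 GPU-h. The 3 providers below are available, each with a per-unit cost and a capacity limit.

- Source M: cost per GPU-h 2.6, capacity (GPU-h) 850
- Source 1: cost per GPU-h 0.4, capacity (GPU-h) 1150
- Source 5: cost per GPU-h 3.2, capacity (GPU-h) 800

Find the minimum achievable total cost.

Use providers in increasing cost order.
Take 1150 from Source 1 at 0.4 — need 50 more.
Source M at 2.6: take 50 of its 850 — requirement met.
Source 5: unused.
Cost = 1150×0.4 + 50×2.6 = 590.

590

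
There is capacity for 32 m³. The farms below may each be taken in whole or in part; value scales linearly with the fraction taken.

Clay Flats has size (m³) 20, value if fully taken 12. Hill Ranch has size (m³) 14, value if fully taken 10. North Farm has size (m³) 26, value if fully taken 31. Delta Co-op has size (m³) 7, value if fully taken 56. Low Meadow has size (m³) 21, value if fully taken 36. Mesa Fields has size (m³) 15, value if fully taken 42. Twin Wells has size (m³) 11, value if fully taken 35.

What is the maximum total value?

130.2

Rank by value-to-size ratio: Delta Co-op 56/7≈8, Twin Wells 35/11≈3.18, Mesa Fields 42/15≈2.8, Low Meadow 36/21≈1.71, North Farm 31/26≈1.19, Hill Ranch 10/14≈0.714, Clay Flats 12/20≈0.6.
All 7 m³ of Delta Co-op fit (value 56) → 25 remain.
Twin Wells: take in full, 11 m³ for value 35 → 14 left.
Fill the last 14 m³ with part of Mesa Fields: 14/15 of it earns 39.2.
Total value = 130.2.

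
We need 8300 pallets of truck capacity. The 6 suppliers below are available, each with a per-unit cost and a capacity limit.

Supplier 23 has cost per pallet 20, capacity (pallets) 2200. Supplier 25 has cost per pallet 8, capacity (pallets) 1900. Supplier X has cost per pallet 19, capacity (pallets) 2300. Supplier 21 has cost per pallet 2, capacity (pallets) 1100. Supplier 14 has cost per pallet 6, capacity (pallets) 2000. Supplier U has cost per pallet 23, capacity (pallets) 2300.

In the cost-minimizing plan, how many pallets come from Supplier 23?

Cheapest first:
Take 1100 from Supplier 21 at 2 ; need 7200 more.
Take 2000 from Supplier 14 at 6 ; need 5200 more.
Supplier 25 (8): use full 1900 ; 3300 pallets to go.
Supplier X (19): use full 2300 ; 1000 pallets to go.
Take 1000 from Supplier 23 at 20 to finish.
Supplier U: unused.

1000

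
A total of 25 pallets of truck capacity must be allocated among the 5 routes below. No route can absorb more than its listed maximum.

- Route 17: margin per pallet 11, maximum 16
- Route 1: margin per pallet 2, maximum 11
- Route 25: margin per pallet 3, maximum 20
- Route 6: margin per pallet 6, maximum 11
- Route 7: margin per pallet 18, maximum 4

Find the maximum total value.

278

Order the routes by margin per pallet: Route 7 18 > Route 17 11 > Route 6 6 > Route 25 3 > Route 1 2.
Route 7: +4 to 4 (cap) → 21 left.
Give Route 17 16 to hit its cap of 16 → 5 left.
Only 5 left; Route 6 takes them to reach 5.
Total = 11×16 + 6×5 + 18×4 = 278.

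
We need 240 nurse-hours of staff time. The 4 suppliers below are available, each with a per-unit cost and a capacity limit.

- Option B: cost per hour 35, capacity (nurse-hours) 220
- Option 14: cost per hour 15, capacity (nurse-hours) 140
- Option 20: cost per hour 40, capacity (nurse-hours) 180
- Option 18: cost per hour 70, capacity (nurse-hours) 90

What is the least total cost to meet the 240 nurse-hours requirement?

Use suppliers in increasing cost order.
Option 14 (15): use full 140 → 100 nurse-hours to go.
Take 100 from Option B at 35 to finish.
Option 20, Option 18: unused.
Cost = 140×15 + 100×35 = 5600.

5600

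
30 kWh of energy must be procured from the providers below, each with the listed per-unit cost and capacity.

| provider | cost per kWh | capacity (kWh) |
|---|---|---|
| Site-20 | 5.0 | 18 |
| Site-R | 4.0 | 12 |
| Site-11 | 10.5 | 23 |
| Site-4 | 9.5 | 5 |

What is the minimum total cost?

Use providers in increasing cost order.
Take 12 from Site-R at 4.0 ; need 18 more.
Take 18 from Site-20 at 5.0 ; need 0 more.
Site-4, Site-11: unused.
Cost = 12×4.0 + 18×5.0 = 138.

138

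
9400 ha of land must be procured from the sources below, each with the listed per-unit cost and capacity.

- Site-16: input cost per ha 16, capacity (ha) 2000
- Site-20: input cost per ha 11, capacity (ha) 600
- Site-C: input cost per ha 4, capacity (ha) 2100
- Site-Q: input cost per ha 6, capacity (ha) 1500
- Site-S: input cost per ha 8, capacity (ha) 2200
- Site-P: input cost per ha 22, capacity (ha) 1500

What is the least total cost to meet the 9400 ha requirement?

95600

Use sources in increasing cost order.
Take 2100 from Site-C at 4 → need 7300 more.
Site-Q (6): use full 1500 → 5800 ha to go.
Site-S at 8: take all 2200 ha → 3600 still needed.
Take 600 from Site-20 at 11 → need 3000 more.
Site-16 (16): use full 2000 → 1000 ha to go.
Site-P at 22: take 1000 of its 1500 → requirement met.
Cost = 2100×4 + 1500×6 + 2200×8 + 600×11 + 2000×16 + 1000×22 = 95600.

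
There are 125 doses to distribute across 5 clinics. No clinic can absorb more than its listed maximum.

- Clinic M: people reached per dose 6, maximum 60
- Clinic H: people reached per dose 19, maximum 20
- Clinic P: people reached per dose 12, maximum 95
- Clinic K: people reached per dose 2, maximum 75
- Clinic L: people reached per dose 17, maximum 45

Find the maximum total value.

1865

Highest people reached per dose first: Clinic H 19 > Clinic L 17 > Clinic P 12 > Clinic M 6 > Clinic K 2.
Clinic H: +20 to 20 (cap) ; 105 left.
Clinic L takes 45 to reach its cap of 45 ; 60 left.
Clinic P: +60 (room for 95) → 60. Pool exhausted.
Total = 19×20 + 12×60 + 17×45 = 1865.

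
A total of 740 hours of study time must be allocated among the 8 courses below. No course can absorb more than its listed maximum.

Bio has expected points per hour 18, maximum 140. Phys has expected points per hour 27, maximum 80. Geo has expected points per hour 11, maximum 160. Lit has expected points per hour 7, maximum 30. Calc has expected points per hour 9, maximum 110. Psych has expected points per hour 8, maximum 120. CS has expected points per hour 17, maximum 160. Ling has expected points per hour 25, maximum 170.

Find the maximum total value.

13680

Rank by expected points per hour: Phys 27 > Ling 25 > Bio 18 > CS 17 > Geo 11 > Calc 9 > Psych 8 > Lit 7.
Give Phys 80 to hit its cap of 80 → 660 left.
Give Ling 170 to hit its cap of 170 → 490 left.
Bio takes 140 to reach its cap of 140 → 350 left.
CS: +160 to 160 (cap) → 190 left.
Geo: +160 to 160 (cap) → 30 left.
Calc has room for 110 but only 30 remain, so it gets 30.
Total = 18×140 + 27×80 + 11×160 + 9×30 + 17×160 + 25×170 = 13680.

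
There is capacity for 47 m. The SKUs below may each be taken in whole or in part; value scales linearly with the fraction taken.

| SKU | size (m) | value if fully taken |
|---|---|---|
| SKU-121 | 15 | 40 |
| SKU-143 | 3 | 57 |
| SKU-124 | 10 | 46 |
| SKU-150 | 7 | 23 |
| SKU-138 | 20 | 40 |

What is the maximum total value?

Sort by value density: SKU-143 57/3≈19, SKU-124 46/10≈4.6, SKU-150 23/7≈3.29, SKU-121 40/15≈2.67, SKU-138 40/20≈2.
All 3 m of SKU-143 fit (value 57) ; 44 remain.
All 10 m of SKU-124 fit (value 46) ; 34 remain.
All 7 m of SKU-150 fit (value 23) ; 27 remain.
Take all of SKU-121 (15 m, value 40) ; 12 m left.
12 m left: a 12/20 share of SKU-138 gives 40×12/20 = 24.
Total value = 190.

190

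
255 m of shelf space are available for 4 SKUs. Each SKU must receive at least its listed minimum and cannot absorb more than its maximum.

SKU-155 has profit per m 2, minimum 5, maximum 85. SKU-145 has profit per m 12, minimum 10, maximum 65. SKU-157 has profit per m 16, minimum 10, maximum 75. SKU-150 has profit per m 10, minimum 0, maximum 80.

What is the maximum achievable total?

2850

Meeting every minimum uses 5+10+10+0 = 25 m, leaving 230.
Highest profit per m first: SKU-157 16 > SKU-145 12 > SKU-150 10 > SKU-155 2.
SKU-157: +65 to 75 (cap) → 165 left.
Give SKU-145 55 more to hit its cap of 65 → 110 left.
SKU-150: +80 to 80 (cap) → 30 left.
SKU-155: +30 (room for 80) → 35. Pool exhausted.
Total = 2×35 + 12×65 + 16×75 + 10×80 = 2850.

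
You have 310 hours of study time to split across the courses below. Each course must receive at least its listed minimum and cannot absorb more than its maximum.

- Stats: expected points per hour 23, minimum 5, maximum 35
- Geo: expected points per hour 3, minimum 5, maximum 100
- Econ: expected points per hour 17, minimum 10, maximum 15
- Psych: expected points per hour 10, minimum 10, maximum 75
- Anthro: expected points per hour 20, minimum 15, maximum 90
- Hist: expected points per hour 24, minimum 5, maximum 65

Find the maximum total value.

Meeting every minimum uses 5+5+10+10+15+5 = 50 hours, leaving 260.
Order the courses by expected points per hour: Hist 24 > Stats 23 > Anthro 20 > Econ 17 > Psych 10 > Geo 3.
Give Hist 60 more to hit its cap of 65 ; 200 left.
Give Stats 30 more to hit its cap of 35 ; 170 left.
Anthro: +75 to 90 (cap) ; 95 left.
Econ takes 5 more to reach its cap of 15 ; 90 left.
Psych: +65 to 75 (cap) ; 25 left.
Only 25 left; Geo takes them to reach 30.
Total = 23×35 + 3×30 + 17×15 + 10×75 + 20×90 + 24×65 = 5260.

5260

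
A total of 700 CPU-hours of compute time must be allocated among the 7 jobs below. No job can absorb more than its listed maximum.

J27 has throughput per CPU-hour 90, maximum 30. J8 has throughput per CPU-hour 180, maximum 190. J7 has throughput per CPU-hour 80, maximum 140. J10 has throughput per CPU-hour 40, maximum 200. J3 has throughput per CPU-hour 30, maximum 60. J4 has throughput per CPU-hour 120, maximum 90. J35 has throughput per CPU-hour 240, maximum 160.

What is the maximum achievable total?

100900

Highest throughput per CPU-hour first: J35 240 > J8 180 > J4 120 > J27 90 > J7 80 > J10 40 > J3 30.
J35 takes 160 to reach its cap of 160 ; 540 left.
J8: +190 to 190 (cap) ; 350 left.
Give J4 90 to hit its cap of 90 ; 260 left.
J27 takes 30 to reach its cap of 30 ; 230 left.
J7 takes 140 to reach its cap of 140 ; 90 left.
J10: +90 (room for 200) → 90. Pool exhausted.
Total = 90×30 + 180×190 + 80×140 + 40×90 + 120×90 + 240×160 = 100900.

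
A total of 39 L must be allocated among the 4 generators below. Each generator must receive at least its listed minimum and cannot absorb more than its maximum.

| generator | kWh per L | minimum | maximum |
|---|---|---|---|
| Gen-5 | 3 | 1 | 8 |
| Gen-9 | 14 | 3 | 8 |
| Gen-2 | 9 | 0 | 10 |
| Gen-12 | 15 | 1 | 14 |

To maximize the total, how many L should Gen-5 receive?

Meeting every minimum uses 1+3+0+1 = 5 L, leaving 34.
Highest kWh per L first: Gen-12 15 > Gen-9 14 > Gen-2 9 > Gen-5 3.
Gen-12 takes 13 more to reach its cap of 14 — 21 left.
Gen-9: +5 to 8 (cap) — 16 left.
Gen-2 takes 10 more to reach its cap of 10 — 6 left.
Gen-5: +6 (room for 7) → 7. Pool exhausted.

7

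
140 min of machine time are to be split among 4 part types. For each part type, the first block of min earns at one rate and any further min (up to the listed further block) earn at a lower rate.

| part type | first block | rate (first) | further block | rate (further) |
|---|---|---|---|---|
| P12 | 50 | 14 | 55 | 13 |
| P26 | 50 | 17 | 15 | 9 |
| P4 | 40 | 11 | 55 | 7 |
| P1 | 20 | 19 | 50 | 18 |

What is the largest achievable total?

2410

Order all 8 blocks by rate: P1/first 19 > P1/second 18 > P26/first 17 > P12/first 14 > P12/second 13 > P4/first 11 > P26/second 9 > P4/second 7.
P1/first (19): +20 ; 120 left.
Fill P1 second block (50 at 18) ; 70 left.
Fill P26 first block (50 at 17) ; 20 left.
P12/first: +20 of 50 at 14; pool empty.
Total = 19×20 + 18×50 + 17×50 + 14×20 = 2410.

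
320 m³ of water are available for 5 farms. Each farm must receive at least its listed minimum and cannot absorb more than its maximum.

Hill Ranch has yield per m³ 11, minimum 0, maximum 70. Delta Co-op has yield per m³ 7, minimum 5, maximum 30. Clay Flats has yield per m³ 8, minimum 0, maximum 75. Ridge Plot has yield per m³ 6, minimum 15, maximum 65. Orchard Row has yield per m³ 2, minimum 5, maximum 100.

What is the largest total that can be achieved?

Meeting every minimum uses 0+5+0+15+5 = 25 m³, leaving 295.
Rank by yield per m³: Hill Ranch 11 > Clay Flats 8 > Delta Co-op 7 > Ridge Plot 6 > Orchard Row 2.
Hill Ranch takes 70 more to reach its cap of 70 → 225 left.
Give Clay Flats 75 more to hit its cap of 75 → 150 left.
Give Delta Co-op 25 more to hit its cap of 30 → 125 left.
Ridge Plot takes 50 more to reach its cap of 65 → 75 left.
Only 75 left; Orchard Row takes them to reach 80.
Total = 11×70 + 7×30 + 8×75 + 6×65 + 2×80 = 2130.

2130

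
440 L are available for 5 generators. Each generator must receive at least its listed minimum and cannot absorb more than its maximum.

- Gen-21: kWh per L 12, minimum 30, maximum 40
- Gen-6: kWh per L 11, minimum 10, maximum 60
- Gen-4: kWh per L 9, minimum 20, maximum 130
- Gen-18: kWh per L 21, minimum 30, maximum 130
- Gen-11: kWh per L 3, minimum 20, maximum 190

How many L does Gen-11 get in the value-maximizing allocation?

Meeting every minimum uses 30+10+20+30+20 = 110 L, leaving 330.
Rank by kWh per L: Gen-18 21 > Gen-21 12 > Gen-6 11 > Gen-4 9 > Gen-11 3.
Gen-18 takes 100 more to reach its cap of 130 — 230 left.
Gen-21 takes 10 more to reach its cap of 40 — 220 left.
Gen-6 takes 50 more to reach its cap of 60 — 170 left.
Give Gen-4 110 more to hit its cap of 130 — 60 left.
Gen-11: +60 (room for 170) → 80. Pool exhausted.

80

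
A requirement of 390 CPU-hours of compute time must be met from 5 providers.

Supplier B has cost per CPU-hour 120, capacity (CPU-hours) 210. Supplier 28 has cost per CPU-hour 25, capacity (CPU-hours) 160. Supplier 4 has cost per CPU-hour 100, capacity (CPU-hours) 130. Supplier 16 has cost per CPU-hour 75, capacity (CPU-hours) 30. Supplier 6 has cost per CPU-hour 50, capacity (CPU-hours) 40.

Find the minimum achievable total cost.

24850

Fill from the cheapest provider first.
Take 160 from Supplier 28 at 25 → need 230 more.
Supplier 6 at 50: take all 40 CPU-hours → 190 still needed.
Supplier 16 (75): use full 30 → 160 CPU-hours to go.
Supplier 4 (100): use full 130 → 30 CPU-hours to go.
Supplier B (120): take the remaining 30 → done.
Cost = 160×25 + 40×50 + 30×75 + 130×100 + 30×120 = 24850.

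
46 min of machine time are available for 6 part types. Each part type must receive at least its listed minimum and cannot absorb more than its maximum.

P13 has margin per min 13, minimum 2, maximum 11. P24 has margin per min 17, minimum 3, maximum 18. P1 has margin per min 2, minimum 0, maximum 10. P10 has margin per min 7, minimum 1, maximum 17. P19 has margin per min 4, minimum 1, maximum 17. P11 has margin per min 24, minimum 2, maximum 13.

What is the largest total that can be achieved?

786

Meeting every minimum uses 2+3+0+1+1+2 = 9 min, leaving 37.
Rank by margin per min: P11 24 > P24 17 > P13 13 > P10 7 > P19 4 > P1 2.
Give P11 11 more to hit its cap of 13 → 26 left.
P24: +15 to 18 (cap) → 11 left.
P13 takes 9 more to reach its cap of 11 → 2 left.
P10 has room for 16 more but only 2 remain, so it gets 3.
Total = 13×11 + 17×18 + 7×3 + 4×1 + 24×13 = 786.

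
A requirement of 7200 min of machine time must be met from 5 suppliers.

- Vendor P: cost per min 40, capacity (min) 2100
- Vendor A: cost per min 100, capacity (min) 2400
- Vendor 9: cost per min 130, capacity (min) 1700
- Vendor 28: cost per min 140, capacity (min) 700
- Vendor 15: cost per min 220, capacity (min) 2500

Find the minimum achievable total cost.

Cheapest first:
Take 2100 from Vendor P at 40 ; need 5100 more.
Vendor A at 100: take all 2400 min ; 2700 still needed.
Vendor 9 at 130: take all 1700 min ; 1000 still needed.
Take 700 from Vendor 28 at 140 ; need 300 more.
Vendor 15 (220): take the remaining 300 ; done.
Cost = 2100×40 + 2400×100 + 1700×130 + 700×140 + 300×220 = 709000.

709000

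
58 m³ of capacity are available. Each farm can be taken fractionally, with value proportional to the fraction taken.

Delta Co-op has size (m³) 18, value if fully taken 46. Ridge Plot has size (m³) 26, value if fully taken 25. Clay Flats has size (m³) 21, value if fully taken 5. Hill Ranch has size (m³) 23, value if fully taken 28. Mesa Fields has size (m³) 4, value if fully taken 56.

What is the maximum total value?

Best value per unit of size first: Mesa Fields 56/4≈14, Delta Co-op 46/18≈2.56, Hill Ranch 28/23≈1.22, Ridge Plot 25/26≈0.962, Clay Flats 5/21≈0.238.
Take all of Mesa Fields (4 m³, value 56) ; 54 m³ left.
Take all of Delta Co-op (18 m³, value 46) ; 36 m³ left.
Hill Ranch: take in full, 23 m³ for value 28 ; 13 left.
Fill the last 13 m³ with part of Ridge Plot: 13/26 of it earns 12.5.
Total value = 142.5.

142.5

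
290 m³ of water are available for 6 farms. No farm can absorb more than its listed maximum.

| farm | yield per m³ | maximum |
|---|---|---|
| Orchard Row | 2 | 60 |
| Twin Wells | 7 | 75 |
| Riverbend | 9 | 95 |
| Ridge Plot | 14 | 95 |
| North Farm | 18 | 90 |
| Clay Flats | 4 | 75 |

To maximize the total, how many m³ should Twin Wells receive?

Highest yield per m³ first: North Farm 18 > Ridge Plot 14 > Riverbend 9 > Twin Wells 7 > Clay Flats 4 > Orchard Row 2.
North Farm takes 90 to reach its cap of 90 — 200 left.
Give Ridge Plot 95 to hit its cap of 95 — 105 left.
Riverbend takes 95 to reach its cap of 95 — 10 left.
Twin Wells has room for 75 but only 10 remain, so it gets 10.

10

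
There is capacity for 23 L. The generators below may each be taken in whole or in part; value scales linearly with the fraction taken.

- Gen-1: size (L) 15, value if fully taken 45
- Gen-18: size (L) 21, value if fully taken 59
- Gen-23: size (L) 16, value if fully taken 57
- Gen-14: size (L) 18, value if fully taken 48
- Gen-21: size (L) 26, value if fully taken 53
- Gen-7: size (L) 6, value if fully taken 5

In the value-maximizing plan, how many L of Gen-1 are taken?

7

Rank by value-to-size ratio: Gen-23 57/16≈3.56, Gen-1 45/15≈3, Gen-18 59/21≈2.81, Gen-14 48/18≈2.67, Gen-21 53/26≈2.04, Gen-7 5/6≈0.833.
Take all of Gen-23 (16 L, value 57) ; 7 L left.
Only 7 L remain; take 7/15 of Gen-1 for value 45×7/15 = 21.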